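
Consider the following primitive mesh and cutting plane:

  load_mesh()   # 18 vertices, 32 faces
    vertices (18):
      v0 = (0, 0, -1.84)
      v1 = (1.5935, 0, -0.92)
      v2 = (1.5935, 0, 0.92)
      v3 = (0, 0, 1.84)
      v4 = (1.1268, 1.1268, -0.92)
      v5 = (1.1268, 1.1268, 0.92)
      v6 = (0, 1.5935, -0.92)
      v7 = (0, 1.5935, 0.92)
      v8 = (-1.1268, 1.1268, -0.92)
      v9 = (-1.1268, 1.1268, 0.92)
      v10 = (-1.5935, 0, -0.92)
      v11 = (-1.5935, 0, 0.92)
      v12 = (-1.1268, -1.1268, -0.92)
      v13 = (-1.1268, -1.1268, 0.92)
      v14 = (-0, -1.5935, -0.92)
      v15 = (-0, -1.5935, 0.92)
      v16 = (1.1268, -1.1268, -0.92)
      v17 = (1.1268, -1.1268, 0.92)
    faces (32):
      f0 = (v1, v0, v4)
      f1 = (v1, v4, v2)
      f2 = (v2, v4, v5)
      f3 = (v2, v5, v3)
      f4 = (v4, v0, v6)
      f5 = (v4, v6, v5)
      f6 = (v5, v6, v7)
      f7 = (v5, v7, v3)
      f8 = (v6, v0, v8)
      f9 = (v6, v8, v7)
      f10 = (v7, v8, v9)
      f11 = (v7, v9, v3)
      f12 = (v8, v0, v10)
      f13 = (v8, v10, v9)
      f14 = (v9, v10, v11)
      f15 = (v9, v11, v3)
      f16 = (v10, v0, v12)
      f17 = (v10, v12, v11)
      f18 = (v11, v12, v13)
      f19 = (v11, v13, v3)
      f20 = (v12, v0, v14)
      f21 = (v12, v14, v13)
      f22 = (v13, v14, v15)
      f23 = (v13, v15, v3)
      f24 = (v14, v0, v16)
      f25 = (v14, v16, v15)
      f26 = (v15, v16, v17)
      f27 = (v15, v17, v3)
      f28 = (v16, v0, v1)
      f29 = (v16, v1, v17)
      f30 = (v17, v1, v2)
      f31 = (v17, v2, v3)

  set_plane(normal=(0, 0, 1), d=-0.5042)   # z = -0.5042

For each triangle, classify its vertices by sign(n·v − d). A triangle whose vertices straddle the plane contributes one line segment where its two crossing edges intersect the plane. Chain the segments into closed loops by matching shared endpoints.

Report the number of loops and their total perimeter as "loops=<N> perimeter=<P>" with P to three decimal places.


loops=1 perimeter=9.757

Straddling triangles (16 of 32):
  (v1,v4,v2) [--+] → (1.23226, 0.872168, -0.5042)–(1.5935, 0, -0.5042)  len=0.9440
  (v2,v4,v5) [+-+] → (1.23226, 0.872168, -0.5042)–(1.1268, 1.1268, -0.5042)  len=0.2756
  (v4,v6,v5) [--+] → (0.254632, 1.48804, -0.5042)–(1.1268, 1.1268, -0.5042)  len=0.9440
  (v5,v6,v7) [+-+] → (0.254632, 1.48804, -0.5042)–(0, 1.5935, -0.5042)  len=0.2756
  (v6,v8,v7) [--+] → (-0.872168, 1.23226, -0.5042)–(0, 1.5935, -0.5042)  len=0.9440
  (v7,v8,v9) [+-+] → (-0.872168, 1.23226, -0.5042)–(-1.1268, 1.1268, -0.5042)  len=0.2756
  (v8,v10,v9) [--+] → (-1.48804, 0.254632, -0.5042)–(-1.1268, 1.1268, -0.5042)  len=0.9440
  (v9,v10,v11) [+-+] → (-1.48804, 0.254632, -0.5042)–(-1.5935, 0, -0.5042)  len=0.2756
  (v10,v12,v11) [--+] → (-1.23226, -0.872168, -0.5042)–(-1.5935, 0, -0.5042)  len=0.9440
  (v11,v12,v13) [+-+] → (-1.23226, -0.872168, -0.5042)–(-1.1268, -1.1268, -0.5042)  len=0.2756
  (v12,v14,v13) [--+] → (-0.254632, -1.48804, -0.5042)–(-1.1268, -1.1268, -0.5042)  len=0.9440
  (v13,v14,v15) [+-+] → (-0.254632, -1.48804, -0.5042)–(0, -1.5935, -0.5042)  len=0.2756
  (v14,v16,v15) [--+] → (0.872168, -1.23226, -0.5042)–(0, -1.5935, -0.5042)  len=0.9440
  (v15,v16,v17) [+-+] → (0.872168, -1.23226, -0.5042)–(1.1268, -1.1268, -0.5042)  len=0.2756
  (v16,v1,v17) [--+] → (1.48804, -0.254632, -0.5042)–(1.1268, -1.1268, -0.5042)  len=0.9440
  (v17,v1,v2) [+-+] → (1.48804, -0.254632, -0.5042)–(1.5935, 0, -0.5042)  len=0.2756

Chained into 1 loop(s):
  loop 1: 16 segments, perimeter = 9.7570
Total perimeter = 9.757


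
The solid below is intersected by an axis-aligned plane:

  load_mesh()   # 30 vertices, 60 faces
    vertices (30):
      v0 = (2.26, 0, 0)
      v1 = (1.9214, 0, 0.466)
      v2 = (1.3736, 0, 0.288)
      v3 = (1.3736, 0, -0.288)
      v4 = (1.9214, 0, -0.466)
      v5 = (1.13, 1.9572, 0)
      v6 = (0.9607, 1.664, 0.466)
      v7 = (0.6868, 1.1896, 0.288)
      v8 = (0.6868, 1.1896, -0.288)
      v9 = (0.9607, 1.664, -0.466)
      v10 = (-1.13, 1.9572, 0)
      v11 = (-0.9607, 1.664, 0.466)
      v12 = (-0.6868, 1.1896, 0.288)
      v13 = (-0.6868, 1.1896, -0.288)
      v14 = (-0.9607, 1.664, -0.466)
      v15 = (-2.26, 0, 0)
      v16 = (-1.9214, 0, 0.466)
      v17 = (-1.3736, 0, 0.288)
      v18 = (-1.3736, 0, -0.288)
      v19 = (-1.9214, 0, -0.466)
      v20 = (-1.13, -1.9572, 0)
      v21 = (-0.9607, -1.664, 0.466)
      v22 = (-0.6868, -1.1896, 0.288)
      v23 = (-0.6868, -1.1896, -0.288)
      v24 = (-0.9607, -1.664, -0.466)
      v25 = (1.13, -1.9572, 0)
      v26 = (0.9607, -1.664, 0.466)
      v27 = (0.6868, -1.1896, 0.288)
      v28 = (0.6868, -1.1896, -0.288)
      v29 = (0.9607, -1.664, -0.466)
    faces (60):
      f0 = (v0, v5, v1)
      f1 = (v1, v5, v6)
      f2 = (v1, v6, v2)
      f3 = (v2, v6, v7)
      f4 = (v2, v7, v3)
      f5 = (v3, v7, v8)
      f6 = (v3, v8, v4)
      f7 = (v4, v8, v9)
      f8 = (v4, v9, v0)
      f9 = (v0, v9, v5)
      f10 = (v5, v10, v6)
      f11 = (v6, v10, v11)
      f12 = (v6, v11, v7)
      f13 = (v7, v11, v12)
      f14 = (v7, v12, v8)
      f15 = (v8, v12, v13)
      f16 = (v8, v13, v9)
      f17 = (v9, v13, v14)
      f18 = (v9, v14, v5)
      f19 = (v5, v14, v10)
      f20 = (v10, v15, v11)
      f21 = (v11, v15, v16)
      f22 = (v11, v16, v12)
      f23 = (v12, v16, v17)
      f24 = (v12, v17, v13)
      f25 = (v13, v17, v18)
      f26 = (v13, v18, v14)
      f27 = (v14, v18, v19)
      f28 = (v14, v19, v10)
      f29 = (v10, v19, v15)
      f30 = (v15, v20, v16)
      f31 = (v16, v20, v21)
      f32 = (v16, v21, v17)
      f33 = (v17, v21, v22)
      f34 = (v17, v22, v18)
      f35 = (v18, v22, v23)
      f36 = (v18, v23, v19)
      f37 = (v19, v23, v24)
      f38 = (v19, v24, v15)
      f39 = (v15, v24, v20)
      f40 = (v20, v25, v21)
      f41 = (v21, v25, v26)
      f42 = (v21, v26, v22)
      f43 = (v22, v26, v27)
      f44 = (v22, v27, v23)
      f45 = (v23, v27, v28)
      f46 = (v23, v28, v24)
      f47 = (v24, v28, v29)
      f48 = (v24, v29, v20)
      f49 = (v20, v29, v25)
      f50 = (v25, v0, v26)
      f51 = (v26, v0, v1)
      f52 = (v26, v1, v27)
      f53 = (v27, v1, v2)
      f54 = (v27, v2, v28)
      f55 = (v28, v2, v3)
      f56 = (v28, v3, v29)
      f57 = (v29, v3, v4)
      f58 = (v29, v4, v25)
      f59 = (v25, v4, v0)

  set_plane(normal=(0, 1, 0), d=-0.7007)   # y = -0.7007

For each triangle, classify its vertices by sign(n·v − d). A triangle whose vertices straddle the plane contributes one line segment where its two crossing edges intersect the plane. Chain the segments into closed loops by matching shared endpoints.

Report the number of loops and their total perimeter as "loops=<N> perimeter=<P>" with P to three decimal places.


loops=2 perimeter=5.760

Straddling triangles (20 of 60):
  (v15,v20,v16) [+-+] → (-1.85545, -0.7007, 0)–(-1.63807, -0.7007, 0.299167)  len=0.3698
  (v16,v20,v21) [+--] → (-1.63807, -0.7007, 0.299167)–(-1.51686, -0.7007, 0.466)  len=0.2062
  (v16,v21,v17) [+-+] → (-1.51686, -0.7007, 0.466)–(-1.19973, -0.7007, 0.362955)  len=0.3334
  (v17,v21,v22) [+--] → (-1.19973, -0.7007, 0.362955)–(-0.96906, -0.7007, 0.288)  len=0.2425
  (v17,v22,v18) [+-+] → (-0.96906, -0.7007, 0.288)–(-0.96906, -0.7007, 0.0512764)  len=0.2367
  (v18,v22,v23) [+--] → (-0.96906, -0.7007, 0.0512764)–(-0.96906, -0.7007, -0.288)  len=0.3393
  (v18,v23,v19) [+-+] → (-0.96906, -0.7007, -0.288)–(-1.19419, -0.7007, -0.361154)  len=0.2367
  (v19,v23,v24) [+--] → (-1.19419, -0.7007, -0.361154)–(-1.51686, -0.7007, -0.466)  len=0.3393
  (v19,v24,v15) [+-+] → (-1.51686, -0.7007, -0.466)–(-1.71287, -0.7007, -0.19623)  len=0.3335
  (v15,v24,v20) [+--] → (-1.71287, -0.7007, -0.19623)–(-1.85545, -0.7007, 0)  len=0.2426
  (v25,v0,v26) [-+-] → (1.85545, -0.7007, 0)–(1.71287, -0.7007, 0.19623)  len=0.2426
  (v26,v0,v1) [-++] → (1.71287, -0.7007, 0.19623)–(1.51686, -0.7007, 0.466)  len=0.3335
  (v26,v1,v27) [-+-] → (1.51686, -0.7007, 0.466)–(1.19419, -0.7007, 0.361154)  len=0.3393
  (v27,v1,v2) [-++] → (1.19419, -0.7007, 0.361154)–(0.96906, -0.7007, 0.288)  len=0.2367
  (v27,v2,v28) [-+-] → (0.96906, -0.7007, 0.288)–(0.96906, -0.7007, -0.0512764)  len=0.3393
  (v28,v2,v3) [-++] → (0.96906, -0.7007, -0.0512764)–(0.96906, -0.7007, -0.288)  len=0.2367
  (v28,v3,v29) [-+-] → (0.96906, -0.7007, -0.288)–(1.19973, -0.7007, -0.362955)  len=0.2425
  (v29,v3,v4) [-++] → (1.19973, -0.7007, -0.362955)–(1.51686, -0.7007, -0.466)  len=0.3334
  (v29,v4,v25) [-+-] → (1.51686, -0.7007, -0.466)–(1.63807, -0.7007, -0.299167)  len=0.2062
  (v25,v4,v0) [-++] → (1.63807, -0.7007, -0.299167)–(1.85545, -0.7007, 0)  len=0.3698

Chained into 2 loop(s):
  loop 1: 10 segments, perimeter = 2.8800
  loop 2: 10 segments, perimeter = 2.8800
Total perimeter = 5.760


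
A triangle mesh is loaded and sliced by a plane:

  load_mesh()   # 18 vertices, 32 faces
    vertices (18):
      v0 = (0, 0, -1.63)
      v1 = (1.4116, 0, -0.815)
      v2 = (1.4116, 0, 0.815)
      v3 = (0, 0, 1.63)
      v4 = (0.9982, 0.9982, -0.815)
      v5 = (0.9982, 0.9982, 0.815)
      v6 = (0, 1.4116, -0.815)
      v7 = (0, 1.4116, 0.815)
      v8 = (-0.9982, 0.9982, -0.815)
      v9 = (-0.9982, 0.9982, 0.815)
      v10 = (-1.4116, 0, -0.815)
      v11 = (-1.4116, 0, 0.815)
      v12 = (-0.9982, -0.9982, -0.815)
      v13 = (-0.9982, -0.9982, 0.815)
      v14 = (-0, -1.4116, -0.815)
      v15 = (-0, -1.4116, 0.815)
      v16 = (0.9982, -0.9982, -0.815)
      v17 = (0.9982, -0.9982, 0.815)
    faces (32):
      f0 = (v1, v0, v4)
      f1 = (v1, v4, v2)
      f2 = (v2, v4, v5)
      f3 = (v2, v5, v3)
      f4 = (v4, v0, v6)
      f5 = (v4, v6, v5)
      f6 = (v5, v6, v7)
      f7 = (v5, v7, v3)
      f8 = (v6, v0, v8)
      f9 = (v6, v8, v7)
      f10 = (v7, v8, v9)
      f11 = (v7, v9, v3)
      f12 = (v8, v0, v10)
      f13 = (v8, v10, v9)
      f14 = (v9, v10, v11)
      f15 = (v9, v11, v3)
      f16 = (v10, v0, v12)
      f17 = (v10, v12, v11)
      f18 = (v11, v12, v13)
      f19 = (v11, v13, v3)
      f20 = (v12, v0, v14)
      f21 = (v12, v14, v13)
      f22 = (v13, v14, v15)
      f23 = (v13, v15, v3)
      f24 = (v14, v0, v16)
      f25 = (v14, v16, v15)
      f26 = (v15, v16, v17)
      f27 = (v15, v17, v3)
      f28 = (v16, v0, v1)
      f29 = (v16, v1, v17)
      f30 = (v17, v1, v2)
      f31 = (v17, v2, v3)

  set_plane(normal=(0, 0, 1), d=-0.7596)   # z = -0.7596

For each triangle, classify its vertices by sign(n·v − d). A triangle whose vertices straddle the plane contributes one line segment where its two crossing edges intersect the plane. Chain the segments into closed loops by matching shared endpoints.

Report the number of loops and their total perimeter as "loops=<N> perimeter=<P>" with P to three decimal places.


loops=1 perimeter=8.643

Straddling triangles (16 of 32):
  (v1,v4,v2) [--+] → (1.01225, 0.964273, -0.7596)–(1.4116, 0, -0.7596)  len=1.0437
  (v2,v4,v5) [+-+] → (1.01225, 0.964273, -0.7596)–(0.9982, 0.9982, -0.7596)  len=0.0367
  (v4,v6,v5) [--+] → (0.0339266, 1.39755, -0.7596)–(0.9982, 0.9982, -0.7596)  len=1.0437
  (v5,v6,v7) [+-+] → (0.0339266, 1.39755, -0.7596)–(0, 1.4116, -0.7596)  len=0.0367
  (v6,v8,v7) [--+] → (-0.964273, 1.01225, -0.7596)–(0, 1.4116, -0.7596)  len=1.0437
  (v7,v8,v9) [+-+] → (-0.964273, 1.01225, -0.7596)–(-0.9982, 0.9982, -0.7596)  len=0.0367
  (v8,v10,v9) [--+] → (-1.39755, 0.0339266, -0.7596)–(-0.9982, 0.9982, -0.7596)  len=1.0437
  (v9,v10,v11) [+-+] → (-1.39755, 0.0339266, -0.7596)–(-1.4116, 0, -0.7596)  len=0.0367
  (v10,v12,v11) [--+] → (-1.01225, -0.964273, -0.7596)–(-1.4116, 0, -0.7596)  len=1.0437
  (v11,v12,v13) [+-+] → (-1.01225, -0.964273, -0.7596)–(-0.9982, -0.9982, -0.7596)  len=0.0367
  (v12,v14,v13) [--+] → (-0.0339266, -1.39755, -0.7596)–(-0.9982, -0.9982, -0.7596)  len=1.0437
  (v13,v14,v15) [+-+] → (-0.0339266, -1.39755, -0.7596)–(0, -1.4116, -0.7596)  len=0.0367
  (v14,v16,v15) [--+] → (0.964273, -1.01225, -0.7596)–(0, -1.4116, -0.7596)  len=1.0437
  (v15,v16,v17) [+-+] → (0.964273, -1.01225, -0.7596)–(0.9982, -0.9982, -0.7596)  len=0.0367
  (v16,v1,v17) [--+] → (1.39755, -0.0339266, -0.7596)–(0.9982, -0.9982, -0.7596)  len=1.0437
  (v17,v1,v2) [+-+] → (1.39755, -0.0339266, -0.7596)–(1.4116, 0, -0.7596)  len=0.0367

Chained into 1 loop(s):
  loop 1: 16 segments, perimeter = 8.6433
Total perimeter = 8.643


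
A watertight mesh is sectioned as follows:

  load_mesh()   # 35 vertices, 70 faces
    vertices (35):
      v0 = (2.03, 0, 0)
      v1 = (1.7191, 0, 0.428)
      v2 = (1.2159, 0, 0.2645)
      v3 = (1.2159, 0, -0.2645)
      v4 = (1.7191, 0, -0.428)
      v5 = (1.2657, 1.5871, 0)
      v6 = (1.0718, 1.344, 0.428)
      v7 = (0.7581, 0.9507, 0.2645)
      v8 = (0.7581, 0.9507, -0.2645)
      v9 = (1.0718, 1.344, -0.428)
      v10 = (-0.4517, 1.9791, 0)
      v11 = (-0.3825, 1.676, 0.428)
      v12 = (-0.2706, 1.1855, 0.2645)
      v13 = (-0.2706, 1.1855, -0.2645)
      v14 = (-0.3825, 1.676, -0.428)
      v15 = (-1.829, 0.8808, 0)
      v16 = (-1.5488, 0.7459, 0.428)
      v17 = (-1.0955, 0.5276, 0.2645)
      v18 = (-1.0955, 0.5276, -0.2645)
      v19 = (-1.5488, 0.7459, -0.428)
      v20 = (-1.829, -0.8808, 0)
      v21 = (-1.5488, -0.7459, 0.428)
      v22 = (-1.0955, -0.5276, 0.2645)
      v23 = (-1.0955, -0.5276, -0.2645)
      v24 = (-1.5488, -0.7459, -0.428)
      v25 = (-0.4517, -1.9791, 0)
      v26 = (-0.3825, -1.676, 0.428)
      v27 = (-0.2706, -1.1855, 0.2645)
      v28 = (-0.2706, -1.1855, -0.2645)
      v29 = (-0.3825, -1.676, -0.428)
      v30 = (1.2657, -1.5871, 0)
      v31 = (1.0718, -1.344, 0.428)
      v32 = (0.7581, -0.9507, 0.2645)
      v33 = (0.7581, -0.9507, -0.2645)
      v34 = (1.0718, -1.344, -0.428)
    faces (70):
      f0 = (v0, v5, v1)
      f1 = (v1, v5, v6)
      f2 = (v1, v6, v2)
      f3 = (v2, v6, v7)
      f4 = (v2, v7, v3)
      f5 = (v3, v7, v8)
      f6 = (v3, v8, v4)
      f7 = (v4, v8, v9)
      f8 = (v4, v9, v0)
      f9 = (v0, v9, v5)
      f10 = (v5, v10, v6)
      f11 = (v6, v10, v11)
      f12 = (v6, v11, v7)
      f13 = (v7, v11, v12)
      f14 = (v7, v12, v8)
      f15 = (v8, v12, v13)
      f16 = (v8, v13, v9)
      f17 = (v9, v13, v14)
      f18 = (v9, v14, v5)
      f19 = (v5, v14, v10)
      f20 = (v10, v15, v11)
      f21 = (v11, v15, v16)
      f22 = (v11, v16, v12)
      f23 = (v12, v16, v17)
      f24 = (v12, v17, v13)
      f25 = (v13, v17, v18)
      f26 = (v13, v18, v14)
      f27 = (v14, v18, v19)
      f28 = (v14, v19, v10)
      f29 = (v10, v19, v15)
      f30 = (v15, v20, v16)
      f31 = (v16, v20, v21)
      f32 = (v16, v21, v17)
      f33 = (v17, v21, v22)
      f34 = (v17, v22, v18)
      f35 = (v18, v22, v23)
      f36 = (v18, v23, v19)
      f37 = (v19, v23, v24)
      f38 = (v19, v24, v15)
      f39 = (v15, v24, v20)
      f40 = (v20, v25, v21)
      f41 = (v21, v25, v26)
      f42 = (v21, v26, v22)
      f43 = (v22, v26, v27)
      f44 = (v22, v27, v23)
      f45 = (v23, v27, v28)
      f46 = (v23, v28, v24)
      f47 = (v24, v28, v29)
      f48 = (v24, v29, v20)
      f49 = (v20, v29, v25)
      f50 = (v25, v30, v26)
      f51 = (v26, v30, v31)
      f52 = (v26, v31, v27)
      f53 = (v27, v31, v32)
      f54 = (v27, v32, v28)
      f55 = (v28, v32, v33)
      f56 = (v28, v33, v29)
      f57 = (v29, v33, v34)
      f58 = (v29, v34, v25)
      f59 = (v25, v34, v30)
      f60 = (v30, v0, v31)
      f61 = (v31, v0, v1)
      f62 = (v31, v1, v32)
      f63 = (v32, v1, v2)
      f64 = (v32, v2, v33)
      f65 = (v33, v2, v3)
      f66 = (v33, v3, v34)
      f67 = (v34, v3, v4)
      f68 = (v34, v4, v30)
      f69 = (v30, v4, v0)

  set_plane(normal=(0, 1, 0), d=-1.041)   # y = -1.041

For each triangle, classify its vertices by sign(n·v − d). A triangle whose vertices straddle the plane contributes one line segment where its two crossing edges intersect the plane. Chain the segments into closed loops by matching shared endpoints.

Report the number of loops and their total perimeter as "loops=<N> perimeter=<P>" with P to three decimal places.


Straddling triangles (22 of 70):
  (v20,v25,v21) [+-+] → (-1.6281, -1.041, 0)–(-1.28627, -1.041, 0.325581)  len=0.4721
  (v21,v25,v26) [+--] → (-1.28627, -1.041, 0.325581)–(-1.17876, -1.041, 0.428)  len=0.1485
  (v21,v26,v22) [+-+] → (-1.17876, -1.041, 0.428)–(-0.776749, -1.041, 0.337594)  len=0.4121
  (v22,v26,v27) [+--] → (-0.776749, -1.041, 0.337594)–(-0.45178, -1.041, 0.2645)  len=0.3331
  (v22,v27,v23) [+-+] → (-0.45178, -1.041, 0.2645)–(-0.45178, -1.041, 0.148311)  len=0.1162
  (v23,v27,v28) [+--] → (-0.45178, -1.041, 0.148311)–(-0.45178, -1.041, -0.2645)  len=0.4128
  (v23,v28,v24) [+-+] → (-0.45178, -1.041, -0.2645)–(-0.690754, -1.041, -0.318244)  len=0.2449
  (v24,v28,v29) [+--] → (-0.690754, -1.041, -0.318244)–(-1.17876, -1.041, -0.428)  len=0.5002
  (v24,v29,v20) [+-+] → (-1.17876, -1.041, -0.428)–(-1.53759, -1.041, -0.0862243)  len=0.4956
  (v20,v29,v25) [+--] → (-1.53759, -1.041, -0.0862243)–(-1.6281, -1.041, 0)  len=0.1250
  (v27,v31,v32) [--+] → (0.830124, -1.041, 0.302039)–(0.36248, -1.041, 0.2645)  len=0.4691
  (v27,v32,v28) [-+-] → (0.36248, -1.041, 0.2645)–(0.36248, -1.041, 0.0610558)  len=0.2034
  (v28,v32,v33) [-++] → (0.36248, -1.041, 0.0610558)–(0.36248, -1.041, -0.2645)  len=0.3256
  (v28,v33,v29) [-+-] → (0.36248, -1.041, -0.2645)–(0.616095, -1.041, -0.284856)  len=0.2544
  (v29,v33,v34) [-+-] → (0.616095, -1.041, -0.284856)–(0.830124, -1.041, -0.302039)  len=0.2147
  (v30,v0,v31) [-+-] → (1.52869, -1.041, 0)–(1.28782, -1.041, 0.331509)  len=0.4098
  (v31,v0,v1) [-++] → (1.28782, -1.041, 0.331509)–(1.21773, -1.041, 0.428)  len=0.1193
  (v31,v1,v32) [-++] → (1.21773, -1.041, 0.428)–(0.830124, -1.041, 0.302039)  len=0.4076
  (v33,v3,v34) [++-] → (1.10429, -1.041, -0.39114)–(0.830124, -1.041, -0.302039)  len=0.2883
  (v34,v3,v4) [-++] → (1.10429, -1.041, -0.39114)–(1.21773, -1.041, -0.428)  len=0.1193
  (v34,v4,v30) [-+-] → (1.21773, -1.041, -0.428)–(1.42171, -1.041, -0.147269)  len=0.3470
  (v30,v4,v0) [-++] → (1.42171, -1.041, -0.147269)–(1.52869, -1.041, 0)  len=0.1820

Chained into 2 loop(s):
  loop 1: 10 segments, perimeter = 3.2604
  loop 2: 12 segments, perimeter = 3.3405
Total perimeter = 6.601

loops=2 perimeter=6.601


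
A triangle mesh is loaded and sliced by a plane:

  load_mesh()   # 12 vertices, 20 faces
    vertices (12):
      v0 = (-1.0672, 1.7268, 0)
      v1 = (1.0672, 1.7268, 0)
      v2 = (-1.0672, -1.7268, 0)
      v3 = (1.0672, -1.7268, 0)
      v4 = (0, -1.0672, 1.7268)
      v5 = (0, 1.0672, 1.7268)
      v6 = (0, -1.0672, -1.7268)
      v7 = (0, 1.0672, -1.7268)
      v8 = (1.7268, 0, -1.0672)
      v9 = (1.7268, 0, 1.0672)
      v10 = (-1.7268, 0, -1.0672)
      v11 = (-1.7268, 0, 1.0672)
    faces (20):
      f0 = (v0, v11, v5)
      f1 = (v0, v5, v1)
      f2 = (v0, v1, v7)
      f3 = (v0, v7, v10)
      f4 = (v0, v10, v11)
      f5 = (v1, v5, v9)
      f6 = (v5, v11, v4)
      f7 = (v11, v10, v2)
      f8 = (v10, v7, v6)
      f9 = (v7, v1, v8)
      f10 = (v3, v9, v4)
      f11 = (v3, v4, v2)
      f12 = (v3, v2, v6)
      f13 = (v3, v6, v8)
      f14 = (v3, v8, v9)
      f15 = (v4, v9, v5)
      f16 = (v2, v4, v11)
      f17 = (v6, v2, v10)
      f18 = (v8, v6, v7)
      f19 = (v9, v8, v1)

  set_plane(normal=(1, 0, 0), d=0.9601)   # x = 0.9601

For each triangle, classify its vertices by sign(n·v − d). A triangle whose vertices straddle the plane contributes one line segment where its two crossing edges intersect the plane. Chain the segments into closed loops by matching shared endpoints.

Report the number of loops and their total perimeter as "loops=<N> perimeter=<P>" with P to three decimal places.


loops=1 perimeter=9.351

Straddling triangles (10 of 20):
  (v0,v5,v1) [--+] → (0.9601, 1.66061, 0.173295)–(0.9601, 1.7268, 0)  len=0.1855
  (v0,v1,v7) [-+-] → (0.9601, 1.7268, 0)–(0.9601, 1.66061, -0.173295)  len=0.1855
  (v1,v5,v9) [+-+] → (0.9601, 1.66061, 0.173295)–(0.9601, 0.473837, 1.36006)  len=1.6783
  (v7,v1,v8) [-++] → (0.9601, 1.66061, -0.173295)–(0.9601, 0.473837, -1.36006)  len=1.6783
  (v3,v9,v4) [++-] → (0.9601, -0.473837, 1.36006)–(0.9601, -1.66061, 0.173295)  len=1.6783
  (v3,v4,v2) [+--] → (0.9601, -1.66061, 0.173295)–(0.9601, -1.7268, 0)  len=0.1855
  (v3,v2,v6) [+--] → (0.9601, -1.7268, 0)–(0.9601, -1.66061, -0.173295)  len=0.1855
  (v3,v6,v8) [+-+] → (0.9601, -1.66061, -0.173295)–(0.9601, -0.473837, -1.36006)  len=1.6783
  (v4,v9,v5) [-+-] → (0.9601, -0.473837, 1.36006)–(0.9601, 0.473837, 1.36006)  len=0.9477
  (v8,v6,v7) [+--] → (0.9601, -0.473837, -1.36006)–(0.9601, 0.473837, -1.36006)  len=0.9477

Chained into 1 loop(s):
  loop 1: 10 segments, perimeter = 9.3508
Total perimeter = 9.351


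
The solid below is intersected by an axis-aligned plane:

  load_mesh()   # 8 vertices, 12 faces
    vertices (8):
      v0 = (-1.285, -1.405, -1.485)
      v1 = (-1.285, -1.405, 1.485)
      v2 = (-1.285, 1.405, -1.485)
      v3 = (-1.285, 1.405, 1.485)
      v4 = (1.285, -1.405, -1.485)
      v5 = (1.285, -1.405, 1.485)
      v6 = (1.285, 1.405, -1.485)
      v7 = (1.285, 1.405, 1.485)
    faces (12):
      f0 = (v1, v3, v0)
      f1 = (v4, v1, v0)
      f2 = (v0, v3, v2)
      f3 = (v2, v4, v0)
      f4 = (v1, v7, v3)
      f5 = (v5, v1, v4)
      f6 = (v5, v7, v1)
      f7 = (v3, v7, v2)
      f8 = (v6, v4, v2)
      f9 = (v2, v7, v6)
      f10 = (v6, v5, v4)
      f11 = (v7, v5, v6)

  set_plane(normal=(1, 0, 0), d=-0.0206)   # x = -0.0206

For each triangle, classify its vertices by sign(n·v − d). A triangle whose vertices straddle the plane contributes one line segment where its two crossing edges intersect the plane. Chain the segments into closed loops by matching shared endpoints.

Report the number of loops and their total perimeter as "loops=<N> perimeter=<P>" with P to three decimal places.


loops=1 perimeter=11.560

Straddling triangles (8 of 12):
  (v4,v1,v0) [+--] → (-0.0206, -1.405, 0.0238062)–(-0.0206, -1.405, -1.485)  len=1.5088
  (v2,v4,v0) [-+-] → (-0.0206, 0.0225237, -1.485)–(-0.0206, -1.405, -1.485)  len=1.4275
  (v1,v7,v3) [-+-] → (-0.0206, -0.0225237, 1.485)–(-0.0206, 1.405, 1.485)  len=1.4275
  (v5,v1,v4) [+-+] → (-0.0206, -1.405, 1.485)–(-0.0206, -1.405, 0.0238062)  len=1.4612
  (v5,v7,v1) [++-] → (-0.0206, -0.0225237, 1.485)–(-0.0206, -1.405, 1.485)  len=1.3825
  (v3,v7,v2) [-+-] → (-0.0206, 1.405, 1.485)–(-0.0206, 1.405, -0.0238062)  len=1.5088
  (v6,v4,v2) [++-] → (-0.0206, 0.0225237, -1.485)–(-0.0206, 1.405, -1.485)  len=1.3825
  (v2,v7,v6) [-++] → (-0.0206, 1.405, -0.0238062)–(-0.0206, 1.405, -1.485)  len=1.4612

Chained into 1 loop(s):
  loop 1: 8 segments, perimeter = 11.5600
Total perimeter = 11.560


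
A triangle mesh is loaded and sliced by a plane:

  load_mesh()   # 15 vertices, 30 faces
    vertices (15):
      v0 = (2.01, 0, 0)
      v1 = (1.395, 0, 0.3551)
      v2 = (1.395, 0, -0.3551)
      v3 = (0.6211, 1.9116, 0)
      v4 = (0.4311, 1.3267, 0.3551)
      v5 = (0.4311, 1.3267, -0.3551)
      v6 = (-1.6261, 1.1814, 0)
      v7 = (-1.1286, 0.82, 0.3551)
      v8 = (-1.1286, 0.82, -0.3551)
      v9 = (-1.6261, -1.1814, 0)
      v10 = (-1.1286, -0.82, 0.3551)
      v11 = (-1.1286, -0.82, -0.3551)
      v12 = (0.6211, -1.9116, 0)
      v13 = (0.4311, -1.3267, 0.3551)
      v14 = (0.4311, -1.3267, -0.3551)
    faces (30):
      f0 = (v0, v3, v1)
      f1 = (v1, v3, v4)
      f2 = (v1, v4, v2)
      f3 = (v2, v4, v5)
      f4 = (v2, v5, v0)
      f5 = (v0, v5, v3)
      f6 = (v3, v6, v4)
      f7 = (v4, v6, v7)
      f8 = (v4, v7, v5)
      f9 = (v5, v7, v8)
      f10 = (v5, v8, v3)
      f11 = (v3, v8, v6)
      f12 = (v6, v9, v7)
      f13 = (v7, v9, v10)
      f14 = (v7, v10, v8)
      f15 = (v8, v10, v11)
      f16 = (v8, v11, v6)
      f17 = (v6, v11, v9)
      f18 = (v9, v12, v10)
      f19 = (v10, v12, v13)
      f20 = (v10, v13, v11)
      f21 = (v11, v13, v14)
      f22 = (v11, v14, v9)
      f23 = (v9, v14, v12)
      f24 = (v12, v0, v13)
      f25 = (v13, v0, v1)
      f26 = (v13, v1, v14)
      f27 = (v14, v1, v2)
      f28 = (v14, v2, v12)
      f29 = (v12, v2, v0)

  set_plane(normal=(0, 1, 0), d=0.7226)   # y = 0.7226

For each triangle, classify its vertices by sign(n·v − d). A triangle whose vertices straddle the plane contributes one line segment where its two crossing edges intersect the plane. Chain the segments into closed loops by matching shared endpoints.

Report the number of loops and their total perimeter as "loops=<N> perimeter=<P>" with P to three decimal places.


Straddling triangles (12 of 30):
  (v0,v3,v1) [-+-] → (1.48498, 0.7226, 0)–(1.10246, 0.7226, 0.220869)  len=0.4417
  (v1,v3,v4) [-++] → (1.10246, 0.7226, 0.220869)–(0.870003, 0.7226, 0.3551)  len=0.2684
  (v1,v4,v2) [-+-] → (0.870003, 0.7226, 0.3551)–(0.870003, 0.7226, 0.0317173)  len=0.3234
  (v2,v4,v5) [-++] → (0.870003, 0.7226, 0.0317173)–(0.870003, 0.7226, -0.3551)  len=0.3868
  (v2,v5,v0) [-+-] → (0.870003, 0.7226, -0.3551)–(1.15004, 0.7226, -0.193409)  len=0.3234
  (v0,v5,v3) [-++] → (1.15004, 0.7226, -0.193409)–(1.48498, 0.7226, 0)  len=0.3868
  (v6,v9,v7) [+-+] → (-1.6261, 0.7226, 0)–(-1.15281, 0.7226, 0.337819)  len=0.5815
  (v7,v9,v10) [+--] → (-1.15281, 0.7226, 0.337819)–(-1.1286, 0.7226, 0.3551)  len=0.0297
  (v7,v10,v8) [+-+] → (-1.1286, 0.7226, 0.3551)–(-1.1286, 0.7226, -0.312921)  len=0.6680
  (v8,v10,v11) [+--] → (-1.1286, 0.7226, -0.312921)–(-1.1286, 0.7226, -0.3551)  len=0.0422
  (v8,v11,v6) [+-+] → (-1.1286, 0.7226, -0.3551)–(-1.51205, 0.7226, -0.081403)  len=0.4711
  (v6,v11,v9) [+--] → (-1.51205, 0.7226, -0.081403)–(-1.6261, 0.7226, 0)  len=0.1401

Chained into 2 loop(s):
  loop 1: 6 segments, perimeter = 2.1305
  loop 2: 6 segments, perimeter = 1.9327
Total perimeter = 4.063

loops=2 perimeter=4.063


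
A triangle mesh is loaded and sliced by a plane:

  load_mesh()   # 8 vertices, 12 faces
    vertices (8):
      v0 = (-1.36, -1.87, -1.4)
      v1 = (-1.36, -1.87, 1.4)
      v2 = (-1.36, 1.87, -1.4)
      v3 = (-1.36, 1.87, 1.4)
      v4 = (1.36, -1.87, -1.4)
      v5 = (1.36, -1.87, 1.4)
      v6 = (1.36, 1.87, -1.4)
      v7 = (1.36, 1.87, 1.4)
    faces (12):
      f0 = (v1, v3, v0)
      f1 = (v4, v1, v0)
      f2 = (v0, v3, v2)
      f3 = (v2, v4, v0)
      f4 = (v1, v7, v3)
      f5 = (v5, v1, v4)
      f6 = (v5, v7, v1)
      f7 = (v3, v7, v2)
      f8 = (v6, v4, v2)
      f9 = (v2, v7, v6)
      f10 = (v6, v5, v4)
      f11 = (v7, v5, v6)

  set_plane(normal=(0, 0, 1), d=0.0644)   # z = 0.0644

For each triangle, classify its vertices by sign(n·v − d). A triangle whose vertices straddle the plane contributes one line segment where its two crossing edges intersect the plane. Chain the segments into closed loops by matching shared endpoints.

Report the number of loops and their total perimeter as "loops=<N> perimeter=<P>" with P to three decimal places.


Straddling triangles (8 of 12):
  (v1,v3,v0) [++-] → (-1.36, 0.08602, 0.0644)–(-1.36, -1.87, 0.0644)  len=1.9560
  (v4,v1,v0) [-+-] → (-0.06256, -1.87, 0.0644)–(-1.36, -1.87, 0.0644)  len=1.2974
  (v0,v3,v2) [-+-] → (-1.36, 0.08602, 0.0644)–(-1.36, 1.87, 0.0644)  len=1.7840
  (v5,v1,v4) [++-] → (-0.06256, -1.87, 0.0644)–(1.36, -1.87, 0.0644)  len=1.4226
  (v3,v7,v2) [++-] → (0.06256, 1.87, 0.0644)–(-1.36, 1.87, 0.0644)  len=1.4226
  (v2,v7,v6) [-+-] → (0.06256, 1.87, 0.0644)–(1.36, 1.87, 0.0644)  len=1.2974
  (v6,v5,v4) [-+-] → (1.36, -0.08602, 0.0644)–(1.36, -1.87, 0.0644)  len=1.7840
  (v7,v5,v6) [++-] → (1.36, -0.08602, 0.0644)–(1.36, 1.87, 0.0644)  len=1.9560

Chained into 1 loop(s):
  loop 1: 8 segments, perimeter = 12.9200
Total perimeter = 12.920

loops=1 perimeter=12.920


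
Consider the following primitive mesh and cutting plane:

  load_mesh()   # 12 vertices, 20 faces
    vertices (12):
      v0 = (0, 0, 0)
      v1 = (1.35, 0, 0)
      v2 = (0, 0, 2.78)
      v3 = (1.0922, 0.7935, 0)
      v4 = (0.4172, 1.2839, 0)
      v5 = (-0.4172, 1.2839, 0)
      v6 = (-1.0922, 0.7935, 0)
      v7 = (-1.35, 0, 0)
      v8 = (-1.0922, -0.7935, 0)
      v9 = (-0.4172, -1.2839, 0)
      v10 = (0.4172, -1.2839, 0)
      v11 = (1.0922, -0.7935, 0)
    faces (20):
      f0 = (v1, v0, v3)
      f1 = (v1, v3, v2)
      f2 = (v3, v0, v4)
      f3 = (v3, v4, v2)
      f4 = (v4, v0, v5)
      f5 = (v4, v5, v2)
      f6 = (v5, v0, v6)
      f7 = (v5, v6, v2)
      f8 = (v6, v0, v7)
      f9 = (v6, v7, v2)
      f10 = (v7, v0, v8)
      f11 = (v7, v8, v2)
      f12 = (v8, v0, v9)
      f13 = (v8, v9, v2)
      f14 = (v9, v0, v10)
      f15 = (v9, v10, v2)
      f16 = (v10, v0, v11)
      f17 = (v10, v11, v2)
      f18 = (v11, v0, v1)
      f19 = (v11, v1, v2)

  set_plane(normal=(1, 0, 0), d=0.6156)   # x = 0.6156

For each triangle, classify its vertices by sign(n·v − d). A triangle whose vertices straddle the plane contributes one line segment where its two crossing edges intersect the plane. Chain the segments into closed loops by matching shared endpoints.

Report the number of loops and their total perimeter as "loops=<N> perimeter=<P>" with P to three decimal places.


Straddling triangles (8 of 20):
  (v1,v0,v3) [+-+] → (0.6156, 0, 0)–(0.6156, 0.447243, 0)  len=0.4472
  (v1,v3,v2) [++-] → (0.6156, 0.447243, 1.2131)–(0.6156, 0, 1.51232)  len=0.5381
  (v3,v0,v4) [+--] → (0.6156, 0.447243, 0)–(0.6156, 1.13976, 0)  len=0.6925
  (v3,v4,v2) [+--] → (0.6156, 1.13976, 0)–(0.6156, 0.447243, 1.2131)  len=1.3969
  (v10,v0,v11) [--+] → (0.6156, -0.447243, 0)–(0.6156, -1.13976, 0)  len=0.6925
  (v10,v11,v2) [-+-] → (0.6156, -1.13976, 0)–(0.6156, -0.447243, 1.2131)  len=1.3969
  (v11,v0,v1) [+-+] → (0.6156, -0.447243, 0)–(0.6156, 0, 0)  len=0.4472
  (v11,v1,v2) [++-] → (0.6156, 0, 1.51232)–(0.6156, -0.447243, 1.2131)  len=0.5381

Chained into 1 loop(s):
  loop 1: 8 segments, perimeter = 6.1494
Total perimeter = 6.149

loops=1 perimeter=6.149


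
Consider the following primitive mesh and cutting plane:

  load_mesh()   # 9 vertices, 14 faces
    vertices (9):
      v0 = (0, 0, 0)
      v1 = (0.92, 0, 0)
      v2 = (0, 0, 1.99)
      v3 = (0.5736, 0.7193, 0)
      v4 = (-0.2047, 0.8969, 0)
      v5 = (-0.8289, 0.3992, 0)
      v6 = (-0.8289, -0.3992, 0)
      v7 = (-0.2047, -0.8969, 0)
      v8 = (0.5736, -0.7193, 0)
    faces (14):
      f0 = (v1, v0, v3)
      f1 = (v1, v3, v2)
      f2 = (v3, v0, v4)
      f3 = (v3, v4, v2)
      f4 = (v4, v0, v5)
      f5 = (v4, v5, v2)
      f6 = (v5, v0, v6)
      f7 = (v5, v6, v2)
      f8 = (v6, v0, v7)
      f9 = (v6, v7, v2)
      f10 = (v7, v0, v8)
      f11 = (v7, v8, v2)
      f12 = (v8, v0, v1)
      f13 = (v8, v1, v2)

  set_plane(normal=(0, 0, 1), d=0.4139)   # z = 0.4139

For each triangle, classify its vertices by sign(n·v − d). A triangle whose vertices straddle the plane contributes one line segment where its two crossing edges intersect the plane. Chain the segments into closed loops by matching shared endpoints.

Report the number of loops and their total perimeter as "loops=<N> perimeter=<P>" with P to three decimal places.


Straddling triangles (7 of 14):
  (v1,v3,v2) [--+] → (0.454297, 0.569693, 0.4139)–(0.728649, 0, 0.4139)  len=0.6323
  (v3,v4,v2) [--+] → (-0.162124, 0.710354, 0.4139)–(0.454297, 0.569693, 0.4139)  len=0.6323
  (v4,v5,v2) [--+] → (-0.656497, 0.31617, 0.4139)–(-0.162124, 0.710354, 0.4139)  len=0.6323
  (v5,v6,v2) [--+] → (-0.656497, -0.31617, 0.4139)–(-0.656497, 0.31617, 0.4139)  len=0.6323
  (v6,v7,v2) [--+] → (-0.162124, -0.710354, 0.4139)–(-0.656497, -0.31617, 0.4139)  len=0.6323
  (v7,v8,v2) [--+] → (0.454297, -0.569693, 0.4139)–(-0.162124, -0.710354, 0.4139)  len=0.6323
  (v8,v1,v2) [--+] → (0.728649, 0, 0.4139)–(0.454297, -0.569693, 0.4139)  len=0.6323

Chained into 1 loop(s):
  loop 1: 7 segments, perimeter = 4.4261
Total perimeter = 4.426

loops=1 perimeter=4.426


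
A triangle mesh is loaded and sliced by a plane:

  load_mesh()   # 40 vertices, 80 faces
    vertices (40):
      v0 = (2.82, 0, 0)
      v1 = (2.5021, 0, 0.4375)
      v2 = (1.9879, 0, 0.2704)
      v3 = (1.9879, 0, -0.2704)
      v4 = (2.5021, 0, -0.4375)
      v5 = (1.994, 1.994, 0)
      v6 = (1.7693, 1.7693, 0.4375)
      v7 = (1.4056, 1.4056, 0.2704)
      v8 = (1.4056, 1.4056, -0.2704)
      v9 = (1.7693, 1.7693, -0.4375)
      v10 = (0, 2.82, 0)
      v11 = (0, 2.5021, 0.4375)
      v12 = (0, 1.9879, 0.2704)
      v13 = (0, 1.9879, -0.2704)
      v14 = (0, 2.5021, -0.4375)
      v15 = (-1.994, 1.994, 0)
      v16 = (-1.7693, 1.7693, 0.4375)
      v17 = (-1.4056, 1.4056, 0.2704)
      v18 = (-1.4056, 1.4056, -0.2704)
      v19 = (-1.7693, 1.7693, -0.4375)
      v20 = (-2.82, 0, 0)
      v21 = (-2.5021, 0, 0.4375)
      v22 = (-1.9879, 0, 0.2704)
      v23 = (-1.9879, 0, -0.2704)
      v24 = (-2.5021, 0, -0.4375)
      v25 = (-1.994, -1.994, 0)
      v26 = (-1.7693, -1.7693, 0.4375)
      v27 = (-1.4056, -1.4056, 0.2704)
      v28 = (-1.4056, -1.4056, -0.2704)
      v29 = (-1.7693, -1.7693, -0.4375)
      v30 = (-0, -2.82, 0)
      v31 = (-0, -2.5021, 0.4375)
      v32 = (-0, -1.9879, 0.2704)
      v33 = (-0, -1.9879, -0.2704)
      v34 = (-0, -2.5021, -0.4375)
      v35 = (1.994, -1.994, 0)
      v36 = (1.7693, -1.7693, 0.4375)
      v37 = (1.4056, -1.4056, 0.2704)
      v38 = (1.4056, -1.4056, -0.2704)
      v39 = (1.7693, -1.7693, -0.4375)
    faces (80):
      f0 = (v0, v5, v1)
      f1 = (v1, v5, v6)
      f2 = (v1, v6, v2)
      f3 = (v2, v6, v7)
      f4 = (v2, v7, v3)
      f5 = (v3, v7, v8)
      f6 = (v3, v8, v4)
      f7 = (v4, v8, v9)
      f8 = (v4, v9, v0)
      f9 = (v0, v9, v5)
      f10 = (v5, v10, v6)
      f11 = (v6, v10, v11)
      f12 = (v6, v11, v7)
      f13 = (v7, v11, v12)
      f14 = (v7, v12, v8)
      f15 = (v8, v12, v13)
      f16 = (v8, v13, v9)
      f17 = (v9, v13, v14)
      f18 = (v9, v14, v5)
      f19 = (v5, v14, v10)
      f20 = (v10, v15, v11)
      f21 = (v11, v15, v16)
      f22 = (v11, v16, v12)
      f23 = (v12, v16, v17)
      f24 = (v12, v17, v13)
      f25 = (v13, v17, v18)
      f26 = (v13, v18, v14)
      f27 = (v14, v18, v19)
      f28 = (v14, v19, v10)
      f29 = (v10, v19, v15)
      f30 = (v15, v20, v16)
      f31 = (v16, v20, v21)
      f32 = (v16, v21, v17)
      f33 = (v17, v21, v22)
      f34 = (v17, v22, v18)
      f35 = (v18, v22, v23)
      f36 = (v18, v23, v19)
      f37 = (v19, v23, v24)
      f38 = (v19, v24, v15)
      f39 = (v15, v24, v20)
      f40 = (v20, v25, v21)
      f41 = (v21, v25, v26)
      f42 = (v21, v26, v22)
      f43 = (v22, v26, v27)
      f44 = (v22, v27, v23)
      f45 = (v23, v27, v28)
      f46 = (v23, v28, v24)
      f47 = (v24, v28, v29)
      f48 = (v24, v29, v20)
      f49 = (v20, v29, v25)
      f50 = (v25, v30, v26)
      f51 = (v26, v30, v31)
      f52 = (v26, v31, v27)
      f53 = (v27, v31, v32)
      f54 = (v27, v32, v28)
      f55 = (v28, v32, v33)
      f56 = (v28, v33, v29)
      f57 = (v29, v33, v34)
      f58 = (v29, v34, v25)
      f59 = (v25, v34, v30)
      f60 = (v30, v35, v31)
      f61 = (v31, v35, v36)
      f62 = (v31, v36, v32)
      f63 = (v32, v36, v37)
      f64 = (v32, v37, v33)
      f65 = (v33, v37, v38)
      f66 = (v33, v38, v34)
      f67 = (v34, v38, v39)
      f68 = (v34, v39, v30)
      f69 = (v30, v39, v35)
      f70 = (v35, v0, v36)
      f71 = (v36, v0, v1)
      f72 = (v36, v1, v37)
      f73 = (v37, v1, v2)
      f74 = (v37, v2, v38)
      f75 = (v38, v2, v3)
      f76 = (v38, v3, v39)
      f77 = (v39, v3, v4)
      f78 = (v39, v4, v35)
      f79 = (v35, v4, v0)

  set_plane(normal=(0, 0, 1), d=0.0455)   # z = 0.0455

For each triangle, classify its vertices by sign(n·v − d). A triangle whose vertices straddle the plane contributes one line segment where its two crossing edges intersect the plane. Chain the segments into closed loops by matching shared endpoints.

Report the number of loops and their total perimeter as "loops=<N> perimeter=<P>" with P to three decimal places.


loops=2 perimeter=29.236

Straddling triangles (32 of 80):
  (v0,v5,v1) [--+] → (2.04684, 1.78662, 0.0455)–(2.78694, 0, 0.0455)  len=1.9338
  (v1,v5,v6) [+-+] → (2.04684, 1.78662, 0.0455)–(1.97063, 1.97063, 0.0455)  len=0.1992
  (v2,v7,v3) [++-] → (1.64776, 0.82106, 0.0455)–(1.9879, 0, 0.0455)  len=0.8887
  (v3,v7,v8) [-+-] → (1.64776, 0.82106, 0.0455)–(1.4056, 1.4056, 0.0455)  len=0.6327
  (v5,v10,v6) [--+] → (0.184007, 2.71073, 0.0455)–(1.97063, 1.97063, 0.0455)  len=1.9338
  (v6,v10,v11) [+-+] → (0.184007, 2.71073, 0.0455)–(0, 2.78694, 0.0455)  len=0.1992
  (v7,v12,v8) [++-] → (0.58454, 1.74574, 0.0455)–(1.4056, 1.4056, 0.0455)  len=0.8887
  (v8,v12,v13) [-+-] → (0.58454, 1.74574, 0.0455)–(0, 1.9879, 0.0455)  len=0.6327
  (v10,v15,v11) [--+] → (-1.78662, 2.04684, 0.0455)–(0, 2.78694, 0.0455)  len=1.9338
  (v11,v15,v16) [+-+] → (-1.78662, 2.04684, 0.0455)–(-1.97063, 1.97063, 0.0455)  len=0.1992
  (v12,v17,v13) [++-] → (-0.82106, 1.64776, 0.0455)–(0, 1.9879, 0.0455)  len=0.8887
  (v13,v17,v18) [-+-] → (-0.82106, 1.64776, 0.0455)–(-1.4056, 1.4056, 0.0455)  len=0.6327
  (v15,v20,v16) [--+] → (-2.71073, 0.184007, 0.0455)–(-1.97063, 1.97063, 0.0455)  len=1.9338
  (v16,v20,v21) [+-+] → (-2.71073, 0.184007, 0.0455)–(-2.78694, 0, 0.0455)  len=0.1992
  (v17,v22,v18) [++-] → (-1.74574, 0.58454, 0.0455)–(-1.4056, 1.4056, 0.0455)  len=0.8887
  (v18,v22,v23) [-+-] → (-1.74574, 0.58454, 0.0455)–(-1.9879, 0, 0.0455)  len=0.6327
  (v20,v25,v21) [--+] → (-2.04684, -1.78662, 0.0455)–(-2.78694, 0, 0.0455)  len=1.9338
  (v21,v25,v26) [+-+] → (-2.04684, -1.78662, 0.0455)–(-1.97063, -1.97063, 0.0455)  len=0.1992
  (v22,v27,v23) [++-] → (-1.64776, -0.82106, 0.0455)–(-1.9879, 0, 0.0455)  len=0.8887
  (v23,v27,v28) [-+-] → (-1.64776, -0.82106, 0.0455)–(-1.4056, -1.4056, 0.0455)  len=0.6327
  (v25,v30,v26) [--+] → (-0.184007, -2.71073, 0.0455)–(-1.97063, -1.97063, 0.0455)  len=1.9338
  (v26,v30,v31) [+-+] → (-0.184007, -2.71073, 0.0455)–(0, -2.78694, 0.0455)  len=0.1992
  (v27,v32,v28) [++-] → (-0.58454, -1.74574, 0.0455)–(-1.4056, -1.4056, 0.0455)  len=0.8887
  (v28,v32,v33) [-+-] → (-0.58454, -1.74574, 0.0455)–(0, -1.9879, 0.0455)  len=0.6327
  (v30,v35,v31) [--+] → (1.78662, -2.04684, 0.0455)–(0, -2.78694, 0.0455)  len=1.9338
  (v31,v35,v36) [+-+] → (1.78662, -2.04684, 0.0455)–(1.97063, -1.97063, 0.0455)  len=0.1992
  (v32,v37,v33) [++-] → (0.82106, -1.64776, 0.0455)–(0, -1.9879, 0.0455)  len=0.8887
  (v33,v37,v38) [-+-] → (0.82106, -1.64776, 0.0455)–(1.4056, -1.4056, 0.0455)  len=0.6327
  (v35,v0,v36) [--+] → (2.71073, -0.184007, 0.0455)–(1.97063, -1.97063, 0.0455)  len=1.9338
  (v36,v0,v1) [+-+] → (2.71073, -0.184007, 0.0455)–(2.78694, 0, 0.0455)  len=0.1992
  (v37,v2,v38) [++-] → (1.74574, -0.58454, 0.0455)–(1.4056, -1.4056, 0.0455)  len=0.8887
  (v38,v2,v3) [-+-] → (1.74574, -0.58454, 0.0455)–(1.9879, 0, 0.0455)  len=0.6327

Chained into 2 loop(s):
  loop 1: 16 segments, perimeter = 17.0641
  loop 2: 16 segments, perimeter = 12.1715
Total perimeter = 29.236


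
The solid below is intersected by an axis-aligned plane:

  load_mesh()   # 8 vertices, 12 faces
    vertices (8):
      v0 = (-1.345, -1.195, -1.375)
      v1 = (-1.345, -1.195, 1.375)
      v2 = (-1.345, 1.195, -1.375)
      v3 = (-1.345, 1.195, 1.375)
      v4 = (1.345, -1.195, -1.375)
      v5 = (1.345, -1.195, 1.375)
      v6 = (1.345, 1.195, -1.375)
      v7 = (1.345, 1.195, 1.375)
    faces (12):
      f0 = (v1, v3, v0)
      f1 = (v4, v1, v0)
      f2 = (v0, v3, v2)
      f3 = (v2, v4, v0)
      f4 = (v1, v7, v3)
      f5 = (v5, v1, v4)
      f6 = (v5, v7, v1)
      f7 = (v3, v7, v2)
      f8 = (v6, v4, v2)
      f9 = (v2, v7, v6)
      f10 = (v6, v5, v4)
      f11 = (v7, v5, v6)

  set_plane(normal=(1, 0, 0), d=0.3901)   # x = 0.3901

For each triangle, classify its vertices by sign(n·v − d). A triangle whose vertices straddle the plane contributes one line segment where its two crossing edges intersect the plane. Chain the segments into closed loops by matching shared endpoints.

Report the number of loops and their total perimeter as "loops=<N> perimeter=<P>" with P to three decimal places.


Straddling triangles (8 of 12):
  (v4,v1,v0) [+--] → (0.3901, -1.195, -0.398801)–(0.3901, -1.195, -1.375)  len=0.9762
  (v2,v4,v0) [-+-] → (0.3901, -0.346594, -1.375)–(0.3901, -1.195, -1.375)  len=0.8484
  (v1,v7,v3) [-+-] → (0.3901, 0.346594, 1.375)–(0.3901, 1.195, 1.375)  len=0.8484
  (v5,v1,v4) [+-+] → (0.3901, -1.195, 1.375)–(0.3901, -1.195, -0.398801)  len=1.7738
  (v5,v7,v1) [++-] → (0.3901, 0.346594, 1.375)–(0.3901, -1.195, 1.375)  len=1.5416
  (v3,v7,v2) [-+-] → (0.3901, 1.195, 1.375)–(0.3901, 1.195, 0.398801)  len=0.9762
  (v6,v4,v2) [++-] → (0.3901, -0.346594, -1.375)–(0.3901, 1.195, -1.375)  len=1.5416
  (v2,v7,v6) [-++] → (0.3901, 1.195, 0.398801)–(0.3901, 1.195, -1.375)  len=1.7738

Chained into 1 loop(s):
  loop 1: 8 segments, perimeter = 10.2800
Total perimeter = 10.280

loops=1 perimeter=10.280
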